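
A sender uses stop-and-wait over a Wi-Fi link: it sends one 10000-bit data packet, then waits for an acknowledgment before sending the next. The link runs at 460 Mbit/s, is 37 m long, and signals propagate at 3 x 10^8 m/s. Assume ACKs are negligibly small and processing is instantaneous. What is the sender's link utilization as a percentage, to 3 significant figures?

t_tx = L/R = 10000/460000000 = 2.17391e-05 s.
t_prop = 37/300000000 = 1.23333e-07 s; RTT = 2.46667e-07 s.
Cycle = t_tx + RTT = 2.19858e-05 s.
Utilization = t_tx / cycle = 2.17391e-05/2.19858e-05 = 98.9 %.

98.9 %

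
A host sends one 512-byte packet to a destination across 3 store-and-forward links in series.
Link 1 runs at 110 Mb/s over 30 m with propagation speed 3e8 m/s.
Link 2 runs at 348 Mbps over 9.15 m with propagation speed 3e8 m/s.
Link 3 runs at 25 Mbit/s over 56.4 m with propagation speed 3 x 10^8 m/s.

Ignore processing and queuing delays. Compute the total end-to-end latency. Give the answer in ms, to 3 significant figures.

L = 512 × 8 = 4096 bits.
Transmission delays (L/R per hop): 0.0372364, 0.0117701, 0.16384 ms; sum = 0.212846 ms.
Propagation delays (d/s per hop): 0.0001, 3.05e-05, 0.000188 ms; sum = 0.0003185 ms.
End-to-end = 0.213 ms.

0.213 ms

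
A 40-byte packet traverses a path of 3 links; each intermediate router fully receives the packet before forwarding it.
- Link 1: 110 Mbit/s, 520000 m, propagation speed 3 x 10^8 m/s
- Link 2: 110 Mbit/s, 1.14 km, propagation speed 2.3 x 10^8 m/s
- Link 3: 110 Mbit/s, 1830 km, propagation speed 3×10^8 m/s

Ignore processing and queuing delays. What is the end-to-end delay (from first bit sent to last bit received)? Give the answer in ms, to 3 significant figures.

L = 40 × 8 = 320 bits.
Transmission delay per hop = L/R = 320/110000000 = 0.00290909 ms; 3 hops → 0.00872727 ms.
Propagation delays (d/s per hop): 1.73333, 0.00495652, 6.1 ms; sum = 7.83829 ms.
End-to-end = 7.85 ms.

7.85 ms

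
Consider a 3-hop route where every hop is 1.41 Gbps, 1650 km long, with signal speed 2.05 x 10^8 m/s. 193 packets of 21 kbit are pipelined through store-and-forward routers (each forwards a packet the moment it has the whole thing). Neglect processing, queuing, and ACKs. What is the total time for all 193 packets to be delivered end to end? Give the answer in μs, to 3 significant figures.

Per-hop transmission t_tx = L/R = 21000/1410000000 = 14.8936 μs.
Per-hop propagation t_prop = 1650000/2.05e+08 = 8048.78 μs.
Pipeline fill: first packet needs 3·t_tx to clear all hops; remaining 192 packets each add one t_tx.
Total = (3+193-1)·t_tx + 3·t_prop = 195·14.8936 + 3·8048.78 = 27100 μs.

27100 μs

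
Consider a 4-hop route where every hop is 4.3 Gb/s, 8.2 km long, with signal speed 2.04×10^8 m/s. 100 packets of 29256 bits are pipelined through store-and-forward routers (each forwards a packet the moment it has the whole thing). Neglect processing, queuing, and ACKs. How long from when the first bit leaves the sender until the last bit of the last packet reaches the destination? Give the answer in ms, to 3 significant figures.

0.862 ms

Per-hop transmission t_tx = L/R = 29256/4300000000 = 0.00680372 ms.
Per-hop propagation t_prop = 8200/204000000 = 0.0401961 ms.
Pipeline fill: first packet needs 4·t_tx to clear all hops; remaining 99 packets each add one t_tx.
Total = (4+100-1)·t_tx + 4·t_prop = 103·0.00680372 + 4·0.0401961 = 0.862 ms.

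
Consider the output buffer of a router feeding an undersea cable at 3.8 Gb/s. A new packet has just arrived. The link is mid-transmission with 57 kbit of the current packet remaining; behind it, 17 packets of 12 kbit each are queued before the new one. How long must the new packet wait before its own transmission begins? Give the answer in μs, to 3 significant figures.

68.7 μs

Each queued packet: L/R = 12000/3800000000 = 3.15789 μs.
17 queued → 53.6842 μs.
Plus remaining 57000 bits of current packet: 15 μs.
Queuing delay = 68.7 μs.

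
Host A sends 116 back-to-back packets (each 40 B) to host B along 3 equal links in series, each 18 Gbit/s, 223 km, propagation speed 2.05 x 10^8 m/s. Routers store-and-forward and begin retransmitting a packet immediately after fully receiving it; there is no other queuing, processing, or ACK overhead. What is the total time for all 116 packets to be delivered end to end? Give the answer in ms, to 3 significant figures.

Per-hop transmission t_tx = L/R = 320/18000000000 = 1.77778e-05 ms.
Per-hop propagation t_prop = 223000/2.05e+08 = 1.0878 ms.
Pipeline fill: first packet needs 3·t_tx to clear all hops; remaining 115 packets each add one t_tx.
Total = (3+116-1)·t_tx + 3·t_prop = 118·1.77778e-05 + 3·1.0878 = 3.27 ms.

3.27 ms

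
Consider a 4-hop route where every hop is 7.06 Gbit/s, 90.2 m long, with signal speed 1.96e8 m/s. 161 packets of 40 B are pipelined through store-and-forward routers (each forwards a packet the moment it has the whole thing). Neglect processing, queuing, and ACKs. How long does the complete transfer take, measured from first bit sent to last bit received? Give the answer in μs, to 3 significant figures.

9.27 μs

Per-hop transmission t_tx = L/R = 320/7060000000 = 0.0453258 μs.
Per-hop propagation t_prop = 90.2/196000000 = 0.460204 μs.
Pipeline fill: first packet needs 4·t_tx to clear all hops; remaining 160 packets each add one t_tx.
Total = (4+161-1)·t_tx + 4·t_prop = 164·0.0453258 + 4·0.460204 = 9.27 μs.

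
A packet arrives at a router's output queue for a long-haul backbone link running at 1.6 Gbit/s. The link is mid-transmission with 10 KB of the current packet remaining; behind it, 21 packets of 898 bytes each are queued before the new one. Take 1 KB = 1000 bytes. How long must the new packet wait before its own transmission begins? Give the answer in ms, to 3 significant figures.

0.144 ms

Each queued packet: L/R = 7184/1600000000 = 0.00449 ms.
21 queued → 0.09429 ms.
Plus remaining 80000 bits of current packet: 0.05 ms.
Queuing delay = 0.144 ms.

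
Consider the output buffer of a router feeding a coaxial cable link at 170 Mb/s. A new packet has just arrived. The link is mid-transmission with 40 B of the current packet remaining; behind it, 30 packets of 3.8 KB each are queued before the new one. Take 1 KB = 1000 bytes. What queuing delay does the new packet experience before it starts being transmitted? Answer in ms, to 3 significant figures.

Each queued packet: L/R = 30400/170000000 = 0.178824 ms.
30 queued → 5.36471 ms.
Plus remaining 320 bits of current packet: 0.00188235 ms.
Queuing delay = 5.37 ms.

5.37 ms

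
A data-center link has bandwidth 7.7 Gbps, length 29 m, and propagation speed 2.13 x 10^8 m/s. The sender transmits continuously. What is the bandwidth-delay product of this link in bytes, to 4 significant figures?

Propagation delay = 29 / 213000000 = 1.3615e-07 s.
BDP = R × t_prop = 7700000000 × 1.3615e-07 = 1048.36 bits.
In bytes: 1048.36/8 = 131.0 bytes.

131.0 bytes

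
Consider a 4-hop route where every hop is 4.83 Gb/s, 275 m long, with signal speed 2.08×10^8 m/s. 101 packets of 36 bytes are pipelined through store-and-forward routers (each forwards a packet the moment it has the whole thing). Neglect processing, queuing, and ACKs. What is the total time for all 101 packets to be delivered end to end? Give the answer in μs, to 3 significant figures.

Per-hop transmission t_tx = L/R = 288/4830000000 = 0.0596273 μs.
Per-hop propagation t_prop = 275/208000000 = 1.32212 μs.
Pipeline fill: first packet needs 4·t_tx to clear all hops; remaining 100 packets each add one t_tx.
Total = (4+101-1)·t_tx + 4·t_prop = 104·0.0596273 + 4·1.32212 = 11.5 μs.

11.5 μs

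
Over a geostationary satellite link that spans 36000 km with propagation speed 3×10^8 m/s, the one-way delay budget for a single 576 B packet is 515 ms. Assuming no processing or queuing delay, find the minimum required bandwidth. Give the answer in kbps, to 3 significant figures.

11.7 kbps

L = 4608 bits.
Propagation delay = 36000000 / 300000000 = 120 ms.
Transmission budget = 515 − 120 = 395 ms.
R ≥ L / t_tx = 4608 bits / 0.395 s = 11.7 kbps.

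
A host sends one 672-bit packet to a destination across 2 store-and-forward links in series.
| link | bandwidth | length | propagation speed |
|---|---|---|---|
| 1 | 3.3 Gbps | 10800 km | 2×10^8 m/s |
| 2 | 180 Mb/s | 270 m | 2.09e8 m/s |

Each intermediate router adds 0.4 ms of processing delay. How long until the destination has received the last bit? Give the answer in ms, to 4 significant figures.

Transmission delays (L/R per hop): 0.000203636, 0.00373333 ms; sum = 0.00393697 ms.
Propagation delays (d/s per hop): 54, 0.00129187 ms; sum = 54.0013 ms.
Processing at 1 router(s): 1 × 0.4 ms = 0.4 ms.
End-to-end = 54.41 ms.

54.41 ms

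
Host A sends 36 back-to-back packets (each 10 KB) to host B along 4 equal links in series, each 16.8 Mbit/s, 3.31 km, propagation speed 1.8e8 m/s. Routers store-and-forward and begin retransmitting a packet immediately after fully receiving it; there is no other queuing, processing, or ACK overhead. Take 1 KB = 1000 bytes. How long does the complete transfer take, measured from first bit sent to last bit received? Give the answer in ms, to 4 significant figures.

185.8 ms

Per-hop transmission t_tx = L/R = 80000/16800000 = 4.7619 ms.
Per-hop propagation t_prop = 3310/180000000 = 0.0183889 ms.
Pipeline fill: first packet needs 4·t_tx to clear all hops; remaining 35 packets each add one t_tx.
Total = (4+36-1)·t_tx + 4·t_prop = 39·4.7619 + 4·0.0183889 = 185.8 ms.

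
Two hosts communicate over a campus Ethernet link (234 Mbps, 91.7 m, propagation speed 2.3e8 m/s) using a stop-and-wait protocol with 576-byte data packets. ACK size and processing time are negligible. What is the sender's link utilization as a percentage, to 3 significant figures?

t_tx = L/R = 4608/234000000 = 1.96923e-05 s.
t_prop = 91.7/2.3e+08 = 3.98696e-07 s; RTT = 7.97391e-07 s.
Cycle = t_tx + RTT = 2.04897e-05 s.
Utilization = t_tx / cycle = 1.96923e-05/2.04897e-05 = 96.1 %.

96.1 %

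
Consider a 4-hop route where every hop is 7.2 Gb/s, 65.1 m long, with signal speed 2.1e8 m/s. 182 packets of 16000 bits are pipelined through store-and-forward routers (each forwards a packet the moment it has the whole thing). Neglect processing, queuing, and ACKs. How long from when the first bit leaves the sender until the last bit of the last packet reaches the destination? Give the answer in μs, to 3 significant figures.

412 μs

Per-hop transmission t_tx = L/R = 16000/7200000000 = 2.22222 μs.
Per-hop propagation t_prop = 65.1/210000000 = 0.31 μs.
Pipeline fill: first packet needs 4·t_tx to clear all hops; remaining 181 packets each add one t_tx.
Total = (4+182-1)·t_tx + 4·t_prop = 185·2.22222 + 4·0.31 = 412 μs.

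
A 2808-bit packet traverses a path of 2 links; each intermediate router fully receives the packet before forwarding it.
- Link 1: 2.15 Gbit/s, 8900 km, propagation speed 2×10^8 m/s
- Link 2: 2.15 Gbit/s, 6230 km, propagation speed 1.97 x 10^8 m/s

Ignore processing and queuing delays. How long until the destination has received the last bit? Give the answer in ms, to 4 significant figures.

76.13 ms

Transmission delay per hop = L/R = 2808/2150000000 = 0.00130605 ms; 2 hops → 0.00261209 ms.
Propagation delays (d/s per hop): 44.5, 31.6244 ms; sum = 76.1244 ms.
End-to-end = 76.13 ms.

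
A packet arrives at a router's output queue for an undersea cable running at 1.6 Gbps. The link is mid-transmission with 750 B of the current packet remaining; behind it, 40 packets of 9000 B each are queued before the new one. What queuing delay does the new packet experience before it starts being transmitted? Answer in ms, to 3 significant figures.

Each queued packet: L/R = 72000/1600000000 = 0.045 ms.
40 queued → 1.8 ms.
Plus remaining 6000 bits of current packet: 0.00375 ms.
Queuing delay = 1.80 ms.

1.80 ms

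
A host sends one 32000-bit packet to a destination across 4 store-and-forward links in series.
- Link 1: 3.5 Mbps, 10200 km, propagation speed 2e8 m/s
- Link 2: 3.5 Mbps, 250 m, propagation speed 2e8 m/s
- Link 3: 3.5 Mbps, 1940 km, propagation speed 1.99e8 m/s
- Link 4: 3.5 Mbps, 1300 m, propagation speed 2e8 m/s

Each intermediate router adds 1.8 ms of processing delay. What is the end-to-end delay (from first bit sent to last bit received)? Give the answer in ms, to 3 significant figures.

Transmission delay per hop = L/R = 32000/3500000 = 9.14286 ms; 4 hops → 36.5714 ms.
Propagation delays (d/s per hop): 51, 0.00125, 9.74874, 0.0065 ms; sum = 60.7565 ms.
Processing at 3 router(s): 3 × 1.8 ms = 5.4 ms.
End-to-end = 103 ms.

103 ms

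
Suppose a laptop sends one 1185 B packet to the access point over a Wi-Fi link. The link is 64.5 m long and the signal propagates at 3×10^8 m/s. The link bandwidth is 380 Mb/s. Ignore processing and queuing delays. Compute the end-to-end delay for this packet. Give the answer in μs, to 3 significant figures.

L = 1185 × 8 = 9480 bits.
Transmission delay = L/R = 9480 / 380000000 = 24.9474 μs.
Propagation delay = d/s = 64.5 m / 300000000 m/s = 0.215 μs.
Total = 25.2 μs.

25.2 μs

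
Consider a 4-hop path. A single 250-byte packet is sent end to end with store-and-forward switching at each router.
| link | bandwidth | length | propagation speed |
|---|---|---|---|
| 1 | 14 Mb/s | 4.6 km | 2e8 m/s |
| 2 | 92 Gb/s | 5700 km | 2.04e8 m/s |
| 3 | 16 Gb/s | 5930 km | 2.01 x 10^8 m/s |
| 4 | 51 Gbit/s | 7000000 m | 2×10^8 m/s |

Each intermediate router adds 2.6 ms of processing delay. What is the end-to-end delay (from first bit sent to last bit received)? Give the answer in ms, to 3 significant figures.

100 ms

L = 250 × 8 = 2000 bits.
Transmission delays (L/R per hop): 0.142857, 2.17391e-05, 0.000125, 3.92157e-05 ms; sum = 0.143043 ms.
Propagation delays (d/s per hop): 0.023, 27.9412, 29.5025, 35 ms; sum = 92.4667 ms.
Processing at 3 router(s): 3 × 2.6 ms = 7.8 ms.
End-to-end = 100 ms.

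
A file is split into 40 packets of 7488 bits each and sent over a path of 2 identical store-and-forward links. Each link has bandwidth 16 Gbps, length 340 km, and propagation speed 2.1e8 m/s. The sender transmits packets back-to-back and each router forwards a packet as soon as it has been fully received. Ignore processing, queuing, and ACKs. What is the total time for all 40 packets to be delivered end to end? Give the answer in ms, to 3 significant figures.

3.26 ms

Per-hop transmission t_tx = L/R = 7488/16000000000 = 0.000468 ms.
Per-hop propagation t_prop = 340000/210000000 = 1.61905 ms.
Pipeline fill: first packet needs 2·t_tx to clear all hops; remaining 39 packets each add one t_tx.
Total = (2+40-1)·t_tx + 2·t_prop = 41·0.000468 + 2·1.61905 = 3.26 ms.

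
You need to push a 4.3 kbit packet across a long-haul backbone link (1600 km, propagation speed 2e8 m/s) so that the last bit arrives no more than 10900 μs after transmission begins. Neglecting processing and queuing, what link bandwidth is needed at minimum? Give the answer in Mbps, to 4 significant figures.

Propagation delay = 1600000 / 200000000 = 8000 μs.
Transmission budget = 10900 − 8000 = 2900 μs.
R ≥ L / t_tx = 4300 bits / 0.0029 s = 1.483 Mbps.

1.483 Mbps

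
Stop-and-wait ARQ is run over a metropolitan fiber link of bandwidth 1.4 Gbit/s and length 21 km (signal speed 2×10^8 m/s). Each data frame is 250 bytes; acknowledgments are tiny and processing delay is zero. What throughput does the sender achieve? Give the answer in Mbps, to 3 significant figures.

t_tx = L/R = 2000/1400000000 = 1.42857e-06 s.
t_prop = 21000/200000000 = 0.000105 s; RTT = 0.00021 s.
Cycle = t_tx + RTT = 0.000211429 s.
Throughput = L / cycle = 2000 / 0.000211429 = 9.46 Mbps.

9.46 Mbps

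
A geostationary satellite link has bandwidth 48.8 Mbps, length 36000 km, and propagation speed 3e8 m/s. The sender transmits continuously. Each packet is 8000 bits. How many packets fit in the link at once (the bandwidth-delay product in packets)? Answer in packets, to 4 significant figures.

732.0 packets

Propagation delay = 36000000 / 300000000 = 0.12 s.
BDP = R × t_prop = 48800000 × 0.12 = 5856000 bits.
In packets of 8000 bits: 732.0 packets.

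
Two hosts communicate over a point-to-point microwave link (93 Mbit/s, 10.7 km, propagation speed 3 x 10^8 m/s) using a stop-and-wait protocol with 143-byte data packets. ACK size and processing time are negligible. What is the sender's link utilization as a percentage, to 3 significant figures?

t_tx = L/R = 1144/93000000 = 1.23011e-05 s.
t_prop = 10700/300000000 = 3.56667e-05 s; RTT = 7.13333e-05 s.
Cycle = t_tx + RTT = 8.36344e-05 s.
Utilization = t_tx / cycle = 1.23011e-05/8.36344e-05 = 14.7 %.

14.7 %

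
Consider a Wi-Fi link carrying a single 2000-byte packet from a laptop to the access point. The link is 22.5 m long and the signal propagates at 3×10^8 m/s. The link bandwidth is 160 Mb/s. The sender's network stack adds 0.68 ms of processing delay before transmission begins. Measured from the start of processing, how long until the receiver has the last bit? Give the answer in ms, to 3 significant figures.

0.780 ms

L = 2000 × 8 = 16000 bits.
Transmission delay = L/R = 16000 / 160000000 = 0.1 ms.
Propagation delay = d/s = 22.5 m / 300000000 m/s = 7.5e-05 ms.
Plus processing delay 0.68 ms = 0.68 ms.
Total = 0.780 ms.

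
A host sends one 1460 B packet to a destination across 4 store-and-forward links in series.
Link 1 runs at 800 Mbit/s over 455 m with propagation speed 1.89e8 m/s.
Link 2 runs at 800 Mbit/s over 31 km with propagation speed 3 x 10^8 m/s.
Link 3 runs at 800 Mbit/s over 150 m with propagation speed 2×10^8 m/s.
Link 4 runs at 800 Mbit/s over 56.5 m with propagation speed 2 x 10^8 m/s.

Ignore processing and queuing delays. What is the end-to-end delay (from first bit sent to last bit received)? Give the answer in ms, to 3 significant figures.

L = 1460 × 8 = 11680 bits.
Transmission delay per hop = L/R = 11680/800000000 = 0.0146 ms; 4 hops → 0.0584 ms.
Propagation delays (d/s per hop): 0.00240741, 0.103333, 0.00075, 0.0002825 ms; sum = 0.106773 ms.
End-to-end = 0.165 ms.

0.165 ms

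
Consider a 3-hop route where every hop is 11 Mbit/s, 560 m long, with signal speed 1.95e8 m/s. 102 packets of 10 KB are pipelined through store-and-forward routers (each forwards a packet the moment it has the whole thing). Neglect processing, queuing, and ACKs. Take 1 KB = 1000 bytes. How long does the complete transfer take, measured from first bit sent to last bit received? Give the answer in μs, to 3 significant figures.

756000 μs

Per-hop transmission t_tx = L/R = 80000/11000000 = 7272.73 μs.
Per-hop propagation t_prop = 560/195000000 = 2.87179 μs.
Pipeline fill: first packet needs 3·t_tx to clear all hops; remaining 101 packets each add one t_tx.
Total = (3+102-1)·t_tx + 3·t_prop = 104·7272.73 + 3·2.87179 = 756000 μs.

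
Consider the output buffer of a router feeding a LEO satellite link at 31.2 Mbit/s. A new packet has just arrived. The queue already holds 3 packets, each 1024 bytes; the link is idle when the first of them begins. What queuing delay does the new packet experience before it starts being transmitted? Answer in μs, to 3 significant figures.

Each queued packet: L/R = 8192/31200000 = 262.564 μs.
3 queued → 787.692 μs.
Queuing delay = 788 μs.

788 μs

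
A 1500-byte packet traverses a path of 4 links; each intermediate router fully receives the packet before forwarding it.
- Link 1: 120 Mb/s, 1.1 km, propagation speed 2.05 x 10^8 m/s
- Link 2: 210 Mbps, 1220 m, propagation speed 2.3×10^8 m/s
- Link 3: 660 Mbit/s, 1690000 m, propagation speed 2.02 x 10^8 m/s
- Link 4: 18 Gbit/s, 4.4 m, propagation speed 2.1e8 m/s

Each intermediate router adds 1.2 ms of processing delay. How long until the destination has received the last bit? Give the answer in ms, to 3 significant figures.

L = 1500 × 8 = 12000 bits.
Transmission delays (L/R per hop): 0.1, 0.0571429, 0.0181818, 0.000666667 ms; sum = 0.175991 ms.
Propagation delays (d/s per hop): 0.00536585, 0.00530435, 8.36634, 2.09524e-05 ms; sum = 8.37703 ms.
Processing at 3 router(s): 3 × 1.2 ms = 3.6 ms.
End-to-end = 12.2 ms.

12.2 ms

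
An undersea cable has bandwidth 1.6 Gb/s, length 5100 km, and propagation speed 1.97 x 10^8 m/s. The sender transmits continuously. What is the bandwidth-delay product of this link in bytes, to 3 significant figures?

5180000 bytes

Propagation delay = 5100000 / 197000000 = 0.0258883 s.
BDP = R × t_prop = 1600000000 × 0.0258883 = 41421300 bits.
In bytes: 41421300/8 = 5180000 bytes.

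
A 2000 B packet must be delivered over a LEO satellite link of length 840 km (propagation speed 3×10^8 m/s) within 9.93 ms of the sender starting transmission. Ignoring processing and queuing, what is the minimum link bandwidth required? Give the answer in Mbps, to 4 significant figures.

2.244 Mbps

L = 16000 bits.
Propagation delay = 840000 / 300000000 = 2.8 ms.
Transmission budget = 9.93 − 2.8 = 7.13 ms.
R ≥ L / t_tx = 16000 bits / 0.00713 s = 2.244 Mbps.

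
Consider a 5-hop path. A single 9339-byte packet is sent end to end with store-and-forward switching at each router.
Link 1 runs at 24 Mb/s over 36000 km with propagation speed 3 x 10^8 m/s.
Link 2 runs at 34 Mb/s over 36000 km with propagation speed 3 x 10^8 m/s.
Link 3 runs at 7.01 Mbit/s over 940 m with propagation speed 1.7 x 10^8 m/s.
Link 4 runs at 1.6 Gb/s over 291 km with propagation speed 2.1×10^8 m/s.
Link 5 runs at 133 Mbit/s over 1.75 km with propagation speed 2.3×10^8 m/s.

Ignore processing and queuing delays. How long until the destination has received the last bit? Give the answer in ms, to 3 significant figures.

258 ms

L = 9339 × 8 = 74712 bits.
Transmission delays (L/R per hop): 3.113, 2.19741, 10.6579, 0.046695, 0.561744 ms; sum = 16.5768 ms.
Propagation delays (d/s per hop): 120, 120, 0.00552941, 1.38571, 0.0076087 ms; sum = 241.399 ms.
End-to-end = 258 ms.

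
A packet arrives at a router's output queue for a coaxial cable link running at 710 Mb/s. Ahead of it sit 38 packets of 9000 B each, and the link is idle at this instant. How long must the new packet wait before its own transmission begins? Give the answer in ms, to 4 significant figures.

Each queued packet: L/R = 72000/710000000 = 0.101408 ms.
38 queued → 3.85352 ms.
Queuing delay = 3.854 ms.

3.854 ms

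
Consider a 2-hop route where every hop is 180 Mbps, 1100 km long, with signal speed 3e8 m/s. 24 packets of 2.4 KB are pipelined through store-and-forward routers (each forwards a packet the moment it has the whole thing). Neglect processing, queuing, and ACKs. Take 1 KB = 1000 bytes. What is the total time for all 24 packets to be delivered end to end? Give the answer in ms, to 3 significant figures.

10.0 ms

Per-hop transmission t_tx = L/R = 19200/180000000 = 0.106667 ms.
Per-hop propagation t_prop = 1100000/300000000 = 3.66667 ms.
Pipeline fill: first packet needs 2·t_tx to clear all hops; remaining 23 packets each add one t_tx.
Total = (2+24-1)·t_tx + 2·t_prop = 25·0.106667 + 2·3.66667 = 10.0 ms.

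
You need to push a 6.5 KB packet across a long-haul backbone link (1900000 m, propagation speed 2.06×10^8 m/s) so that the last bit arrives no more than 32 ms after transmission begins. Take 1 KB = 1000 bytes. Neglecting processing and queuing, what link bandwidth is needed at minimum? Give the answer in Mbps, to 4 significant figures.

L = 52000 bits.
Propagation delay = 1900000 / 206000000 = 9.2233 ms.
Transmission budget = 32 − 9.2233 = 22.7767 ms.
R ≥ L / t_tx = 52000 bits / 0.0227767 s = 2.283 Mbps.

2.283 Mbps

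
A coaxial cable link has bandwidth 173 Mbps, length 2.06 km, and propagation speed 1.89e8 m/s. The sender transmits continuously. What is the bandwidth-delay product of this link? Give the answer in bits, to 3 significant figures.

Propagation delay = 2060 / 189000000 = 1.08995e-05 s.
BDP = R × t_prop = 173000000 × 1.08995e-05 = 1885.61 bits.

1890 bits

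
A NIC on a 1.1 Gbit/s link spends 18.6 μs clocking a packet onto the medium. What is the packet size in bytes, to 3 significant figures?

L = R × t_tx = 1100000000 b/s × 1.86e-05 s = 20460 bits.
In bytes: 20460 / 8 = 2560 bytes.

2560 bytes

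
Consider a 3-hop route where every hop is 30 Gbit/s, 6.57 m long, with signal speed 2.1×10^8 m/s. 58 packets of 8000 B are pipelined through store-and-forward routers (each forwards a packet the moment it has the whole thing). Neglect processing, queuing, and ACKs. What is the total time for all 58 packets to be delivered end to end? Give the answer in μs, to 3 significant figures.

Per-hop transmission t_tx = L/R = 64000/30000000000 = 2.13333 μs.
Per-hop propagation t_prop = 6.57/210000000 = 0.0312857 μs.
Pipeline fill: first packet needs 3·t_tx to clear all hops; remaining 57 packets each add one t_tx.
Total = (3+58-1)·t_tx + 3·t_prop = 60·2.13333 + 3·0.0312857 = 128 μs.

128 μs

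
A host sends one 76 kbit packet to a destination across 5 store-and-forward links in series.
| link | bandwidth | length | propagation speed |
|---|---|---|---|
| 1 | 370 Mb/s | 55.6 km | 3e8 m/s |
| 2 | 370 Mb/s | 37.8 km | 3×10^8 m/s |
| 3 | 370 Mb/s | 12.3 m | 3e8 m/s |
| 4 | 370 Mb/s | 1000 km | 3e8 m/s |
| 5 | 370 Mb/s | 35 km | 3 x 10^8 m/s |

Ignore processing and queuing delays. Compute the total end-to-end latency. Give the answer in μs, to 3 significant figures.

L = 76000 bits.
Transmission delay per hop = L/R = 76000/370000000 = 205.405 μs; 5 hops → 1027.03 μs.
Propagation delays (d/s per hop): 185.333, 126, 0.041, 3333.33, 116.667 μs; sum = 3761.37 μs.
End-to-end = 4790 μs.

4790 μs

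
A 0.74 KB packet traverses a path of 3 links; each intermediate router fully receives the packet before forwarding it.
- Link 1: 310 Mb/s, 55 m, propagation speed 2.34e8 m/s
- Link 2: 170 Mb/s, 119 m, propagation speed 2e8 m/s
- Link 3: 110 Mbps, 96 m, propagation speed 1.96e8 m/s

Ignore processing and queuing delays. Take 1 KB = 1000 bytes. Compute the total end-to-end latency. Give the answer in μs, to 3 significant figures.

109 μs

L = 5920 bits.
Transmission delays (L/R per hop): 19.0968, 34.8235, 53.8182 μs; sum = 107.738 μs.
Propagation delays (d/s per hop): 0.235043, 0.595, 0.489796 μs; sum = 1.31984 μs.
End-to-end = 109 μs.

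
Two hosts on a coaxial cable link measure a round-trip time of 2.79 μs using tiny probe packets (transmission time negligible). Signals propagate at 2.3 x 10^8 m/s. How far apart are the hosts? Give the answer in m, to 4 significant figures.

One-way propagation = RTT/2 = 1.395 μs.
d = s × t = 2.3e+08 × 1.395e-06 = 320.9 m.

320.9 m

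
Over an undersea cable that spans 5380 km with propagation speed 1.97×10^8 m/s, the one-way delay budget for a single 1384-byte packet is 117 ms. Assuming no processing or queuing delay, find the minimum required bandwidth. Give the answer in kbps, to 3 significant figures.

L = 11072 bits.
Propagation delay = 5380000 / 197000000 = 27.3096 ms.
Transmission budget = 117 − 27.3096 = 89.6904 ms.
R ≥ L / t_tx = 11072 bits / 0.0896904 s = 123 kbps.

123 kbps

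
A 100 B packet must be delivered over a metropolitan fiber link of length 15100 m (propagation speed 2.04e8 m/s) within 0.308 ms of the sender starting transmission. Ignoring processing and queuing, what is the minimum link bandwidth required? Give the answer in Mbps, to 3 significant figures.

L = 800 bits.
Propagation delay = 15100 / 204000000 = 0.0740196 ms.
Transmission budget = 0.308 − 0.0740196 = 0.23398 ms.
R ≥ L / t_tx = 800 bits / 0.00023398 s = 3.42 Mbps.

3.42 Mbps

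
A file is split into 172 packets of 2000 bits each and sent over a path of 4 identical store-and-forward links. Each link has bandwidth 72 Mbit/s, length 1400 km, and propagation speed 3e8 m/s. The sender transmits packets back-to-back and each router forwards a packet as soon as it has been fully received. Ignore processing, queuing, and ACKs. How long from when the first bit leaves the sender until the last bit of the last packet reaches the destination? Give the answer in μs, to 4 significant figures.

23530 μs

Per-hop transmission t_tx = L/R = 2000/72000000 = 27.7778 μs.
Per-hop propagation t_prop = 1400000/300000000 = 4666.67 μs.
Pipeline fill: first packet needs 4·t_tx to clear all hops; remaining 171 packets each add one t_tx.
Total = (4+172-1)·t_tx + 4·t_prop = 175·27.7778 + 4·4666.67 = 23530 μs.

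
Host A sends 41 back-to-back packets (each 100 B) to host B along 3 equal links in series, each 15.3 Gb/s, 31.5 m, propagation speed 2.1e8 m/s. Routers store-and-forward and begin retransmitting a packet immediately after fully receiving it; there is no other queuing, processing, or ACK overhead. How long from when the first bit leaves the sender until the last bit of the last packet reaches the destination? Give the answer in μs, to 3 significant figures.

2.70 μs

Per-hop transmission t_tx = L/R = 800/15300000000 = 0.0522876 μs.
Per-hop propagation t_prop = 31.5/210000000 = 0.15 μs.
Pipeline fill: first packet needs 3·t_tx to clear all hops; remaining 40 packets each add one t_tx.
Total = (3+41-1)·t_tx + 3·t_prop = 43·0.0522876 + 3·0.15 = 2.70 μs.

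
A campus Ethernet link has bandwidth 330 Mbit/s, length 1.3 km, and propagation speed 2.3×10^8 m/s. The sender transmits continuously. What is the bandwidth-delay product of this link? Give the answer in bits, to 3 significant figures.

1870 bits

Propagation delay = 1300 / 2.3e+08 = 5.65217e-06 s.
BDP = R × t_prop = 330000000 × 5.65217e-06 = 1865.22 bits.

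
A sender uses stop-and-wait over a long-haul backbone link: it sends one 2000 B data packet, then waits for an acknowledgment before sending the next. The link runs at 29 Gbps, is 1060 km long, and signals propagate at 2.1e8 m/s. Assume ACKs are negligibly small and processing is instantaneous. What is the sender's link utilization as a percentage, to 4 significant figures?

t_tx = L/R = 16000/29000000000 = 5.51724e-07 s.
t_prop = 1060000/210000000 = 0.00504762 s; RTT = 0.0100952 s.
Cycle = t_tx + RTT = 0.0100958 s.
Utilization = t_tx / cycle = 5.51724e-07/0.0100958 = 0.005465 %.

0.005465 %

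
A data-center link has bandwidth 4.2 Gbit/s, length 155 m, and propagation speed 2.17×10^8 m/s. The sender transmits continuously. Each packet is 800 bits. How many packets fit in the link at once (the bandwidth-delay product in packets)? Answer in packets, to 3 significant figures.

Propagation delay = 155 / 217000000 = 7.14286e-07 s.
BDP = R × t_prop = 4200000000 × 7.14286e-07 = 3000 bits.
In packets of 800 bits: 3.75 packets.

3.75 packets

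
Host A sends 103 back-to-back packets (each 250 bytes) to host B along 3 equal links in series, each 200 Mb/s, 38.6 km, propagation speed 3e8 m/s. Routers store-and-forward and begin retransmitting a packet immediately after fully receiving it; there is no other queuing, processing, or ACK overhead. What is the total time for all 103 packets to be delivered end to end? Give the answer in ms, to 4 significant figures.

Per-hop transmission t_tx = L/R = 2000/200000000 = 0.01 ms.
Per-hop propagation t_prop = 38600/300000000 = 0.128667 ms.
Pipeline fill: first packet needs 3·t_tx to clear all hops; remaining 102 packets each add one t_tx.
Total = (3+103-1)·t_tx + 3·t_prop = 105·0.01 + 3·0.128667 = 1.436 ms.

1.436 ms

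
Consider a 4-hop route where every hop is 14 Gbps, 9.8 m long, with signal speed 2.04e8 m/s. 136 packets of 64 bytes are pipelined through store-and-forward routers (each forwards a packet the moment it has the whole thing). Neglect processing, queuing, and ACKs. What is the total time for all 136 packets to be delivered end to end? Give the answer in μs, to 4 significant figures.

5.276 μs

Per-hop transmission t_tx = L/R = 512/14000000000 = 0.0365714 μs.
Per-hop propagation t_prop = 9.8/204000000 = 0.0480392 μs.
Pipeline fill: first packet needs 4·t_tx to clear all hops; remaining 135 packets each add one t_tx.
Total = (4+136-1)·t_tx + 4·t_prop = 139·0.0365714 + 4·0.0480392 = 5.276 μs.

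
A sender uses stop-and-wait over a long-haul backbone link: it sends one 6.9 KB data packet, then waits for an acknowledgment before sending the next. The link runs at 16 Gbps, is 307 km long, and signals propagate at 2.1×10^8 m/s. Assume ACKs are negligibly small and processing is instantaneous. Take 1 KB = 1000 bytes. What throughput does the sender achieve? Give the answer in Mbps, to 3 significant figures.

t_tx = L/R = 55200/16000000000 = 3.45e-06 s.
t_prop = 307000/210000000 = 0.0014619 s; RTT = 0.00292381 s.
Cycle = t_tx + RTT = 0.00292726 s.
Throughput = L / cycle = 55200 / 0.00292726 = 18.9 Mbps.

18.9 Mbps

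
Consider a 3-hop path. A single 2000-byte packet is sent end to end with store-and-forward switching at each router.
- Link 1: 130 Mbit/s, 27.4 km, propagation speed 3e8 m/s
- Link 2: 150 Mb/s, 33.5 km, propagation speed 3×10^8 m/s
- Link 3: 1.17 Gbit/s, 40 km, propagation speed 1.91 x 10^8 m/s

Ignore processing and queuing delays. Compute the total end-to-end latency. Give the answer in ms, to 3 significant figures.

L = 2000 × 8 = 16000 bits.
Transmission delays (L/R per hop): 0.123077, 0.106667, 0.0136752 ms; sum = 0.243419 ms.
Propagation delays (d/s per hop): 0.0913333, 0.111667, 0.209424 ms; sum = 0.412424 ms.
End-to-end = 0.656 ms.

0.656 ms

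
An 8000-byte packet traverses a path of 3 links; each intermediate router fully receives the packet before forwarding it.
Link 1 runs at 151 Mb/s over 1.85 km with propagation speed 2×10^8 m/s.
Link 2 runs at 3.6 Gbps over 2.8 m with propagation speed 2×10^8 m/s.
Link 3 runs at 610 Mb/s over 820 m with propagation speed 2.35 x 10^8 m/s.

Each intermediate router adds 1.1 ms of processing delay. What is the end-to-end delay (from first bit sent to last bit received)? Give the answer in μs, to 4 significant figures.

2759 μs

L = 8000 × 8 = 64000 bits.
Transmission delays (L/R per hop): 423.841, 17.7778, 104.918 μs; sum = 546.537 μs.
Propagation delays (d/s per hop): 9.25, 0.014, 3.48936 μs; sum = 12.7534 μs.
Processing at 2 router(s): 2 × 1.1 ms = 2200 μs.
End-to-end = 2759 μs.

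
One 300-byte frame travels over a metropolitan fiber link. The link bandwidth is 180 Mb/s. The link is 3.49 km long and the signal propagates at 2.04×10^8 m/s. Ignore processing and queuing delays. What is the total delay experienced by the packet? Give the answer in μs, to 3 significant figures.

L = 300 × 8 = 2400 bits.
Transmission delay = L/R = 2400 / 180000000 = 13.3333 μs.
Propagation delay = d/s = 3490 m / 204000000 m/s = 17.1078 μs.
Total = 30.4 μs.

30.4 μs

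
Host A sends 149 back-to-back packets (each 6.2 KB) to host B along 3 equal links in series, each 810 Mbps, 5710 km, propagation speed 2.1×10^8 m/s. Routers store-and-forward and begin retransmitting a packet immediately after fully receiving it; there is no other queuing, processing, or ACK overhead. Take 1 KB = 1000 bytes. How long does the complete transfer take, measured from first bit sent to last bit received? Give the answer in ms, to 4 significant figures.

90.82 ms

Per-hop transmission t_tx = L/R = 49600/810000000 = 0.0612346 ms.
Per-hop propagation t_prop = 5710000/210000000 = 27.1905 ms.
Pipeline fill: first packet needs 3·t_tx to clear all hops; remaining 148 packets each add one t_tx.
Total = (3+149-1)·t_tx + 3·t_prop = 151·0.0612346 + 3·27.1905 = 90.82 ms.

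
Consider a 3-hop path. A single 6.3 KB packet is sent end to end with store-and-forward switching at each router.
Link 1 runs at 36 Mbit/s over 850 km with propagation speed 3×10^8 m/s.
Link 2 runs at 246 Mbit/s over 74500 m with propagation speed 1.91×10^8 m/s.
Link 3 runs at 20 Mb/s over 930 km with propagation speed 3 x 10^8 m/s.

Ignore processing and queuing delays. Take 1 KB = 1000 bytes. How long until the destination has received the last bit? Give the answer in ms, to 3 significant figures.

L = 50400 bits.
Transmission delays (L/R per hop): 1.4, 0.204878, 2.52 ms; sum = 4.12488 ms.
Propagation delays (d/s per hop): 2.83333, 0.390052, 3.1 ms; sum = 6.32339 ms.
End-to-end = 10.4 ms.

10.4 ms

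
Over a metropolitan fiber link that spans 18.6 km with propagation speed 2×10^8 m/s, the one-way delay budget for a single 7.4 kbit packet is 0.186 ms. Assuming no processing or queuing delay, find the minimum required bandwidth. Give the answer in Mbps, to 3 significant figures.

79.6 Mbps

Propagation delay = 18600 / 200000000 = 0.093 ms.
Transmission budget = 0.186 − 0.093 = 0.093 ms.
R ≥ L / t_tx = 7400 bits / 9.3e-05 s = 79.6 Mbps.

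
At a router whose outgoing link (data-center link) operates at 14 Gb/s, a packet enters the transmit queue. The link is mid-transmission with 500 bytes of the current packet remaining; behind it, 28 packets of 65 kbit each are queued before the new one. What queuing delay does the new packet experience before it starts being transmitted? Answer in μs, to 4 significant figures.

130.3 μs

Each queued packet: L/R = 65000/14000000000 = 4.64286 μs.
28 queued → 130 μs.
Plus remaining 4000 bits of current packet: 0.285714 μs.
Queuing delay = 130.3 μs.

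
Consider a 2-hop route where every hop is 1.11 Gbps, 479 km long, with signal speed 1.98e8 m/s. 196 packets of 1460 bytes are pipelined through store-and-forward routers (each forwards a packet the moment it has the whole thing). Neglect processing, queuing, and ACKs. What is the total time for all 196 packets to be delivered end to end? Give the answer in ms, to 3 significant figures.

6.91 ms

Per-hop transmission t_tx = L/R = 11680/1110000000 = 0.0105225 ms.
Per-hop propagation t_prop = 479000/198000000 = 2.41919 ms.
Pipeline fill: first packet needs 2·t_tx to clear all hops; remaining 195 packets each add one t_tx.
Total = (2+196-1)·t_tx + 2·t_prop = 197·0.0105225 + 2·2.41919 = 6.91 ms.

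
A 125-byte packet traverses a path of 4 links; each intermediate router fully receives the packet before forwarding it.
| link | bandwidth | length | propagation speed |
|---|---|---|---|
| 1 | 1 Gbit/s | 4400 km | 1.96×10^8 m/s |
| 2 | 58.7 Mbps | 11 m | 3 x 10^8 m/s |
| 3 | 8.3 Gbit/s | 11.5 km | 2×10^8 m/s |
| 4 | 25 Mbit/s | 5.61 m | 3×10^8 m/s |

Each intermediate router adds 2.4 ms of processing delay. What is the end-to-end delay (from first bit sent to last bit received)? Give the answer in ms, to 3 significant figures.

L = 125 × 8 = 1000 bits.
Transmission delays (L/R per hop): 0.001, 0.0170358, 0.000120482, 0.04 ms; sum = 0.0581563 ms.
Propagation delays (d/s per hop): 22.449, 3.66667e-05, 0.0575, 1.87e-05 ms; sum = 22.5065 ms.
Processing at 3 router(s): 3 × 2.4 ms = 7.2 ms.
End-to-end = 29.8 ms.

29.8 ms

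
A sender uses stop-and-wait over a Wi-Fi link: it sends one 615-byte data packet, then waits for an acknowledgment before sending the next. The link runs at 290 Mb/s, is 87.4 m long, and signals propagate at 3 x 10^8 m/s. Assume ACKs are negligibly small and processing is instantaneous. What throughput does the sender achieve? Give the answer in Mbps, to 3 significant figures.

280 Mbps

t_tx = L/R = 4920/290000000 = 1.69655e-05 s.
t_prop = 87.4/300000000 = 2.91333e-07 s; RTT = 5.82667e-07 s.
Cycle = t_tx + RTT = 1.75482e-05 s.
Throughput = L / cycle = 4920 / 1.75482e-05 = 280 Mbps.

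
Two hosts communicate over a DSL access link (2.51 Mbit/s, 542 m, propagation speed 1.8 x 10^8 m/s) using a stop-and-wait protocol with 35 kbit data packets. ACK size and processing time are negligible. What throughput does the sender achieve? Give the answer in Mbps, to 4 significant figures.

2.509 Mbps

t_tx = L/R = 35000/2510000 = 0.0139442 s.
t_prop = 542/180000000 = 3.01111e-06 s; RTT = 6.02222e-06 s.
Cycle = t_tx + RTT = 0.0139502 s.
Throughput = L / cycle = 35000 / 0.0139502 = 2.509 Mbps.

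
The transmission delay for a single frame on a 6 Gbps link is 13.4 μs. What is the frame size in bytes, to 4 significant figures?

L = R × t_tx = 6000000000 b/s × 1.34e-05 s = 80400 bits.
In bytes: 80400 / 8 = 10050 bytes.

10050 bytes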